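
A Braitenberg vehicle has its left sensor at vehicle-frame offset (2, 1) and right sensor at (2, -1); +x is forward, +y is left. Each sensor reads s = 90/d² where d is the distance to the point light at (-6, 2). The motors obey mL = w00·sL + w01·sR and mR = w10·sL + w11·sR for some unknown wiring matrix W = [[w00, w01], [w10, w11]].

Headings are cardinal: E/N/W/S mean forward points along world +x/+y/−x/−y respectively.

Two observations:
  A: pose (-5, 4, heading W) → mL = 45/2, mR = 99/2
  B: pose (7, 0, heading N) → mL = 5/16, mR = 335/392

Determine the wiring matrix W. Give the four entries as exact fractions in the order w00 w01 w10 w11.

1/2 0 1 1/2

obs A: pose=(-5,4,W) → sL=45, sR=9, mL=45/2, mR=99/2
obs B: pose=(7,0,N) → sL=5/8, sR=45/98, mL=5/16, mR=335/392
sensor matrix S = [[45, 9], [5/8, 45/98]]; det S = 5895/392
solve [mL_A; mL_B] = S·[w00; w01] and [mR_A; mR_B] = S·[w10; w11]:
  w00 = 1/2, w01 = 0, w10 = 1, w11 = 1/2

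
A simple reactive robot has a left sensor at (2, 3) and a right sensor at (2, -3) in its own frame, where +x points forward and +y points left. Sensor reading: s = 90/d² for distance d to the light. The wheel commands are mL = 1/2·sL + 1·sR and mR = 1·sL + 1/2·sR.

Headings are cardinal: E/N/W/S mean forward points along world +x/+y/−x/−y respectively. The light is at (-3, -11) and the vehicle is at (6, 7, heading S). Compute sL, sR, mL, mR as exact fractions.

left sensor world pos  = (9, 5); dL² = 400
right sensor world pos = (3, 5); dR² = 292
sL = 90/400 = 9/40
sR = 90/292 = 45/146
mL = 1/2·sL + 1·sR = 2457/5840
mR = 1·sL + 1/2·sR = 1107/2920

9/40 45/146 2457/5840 1107/2920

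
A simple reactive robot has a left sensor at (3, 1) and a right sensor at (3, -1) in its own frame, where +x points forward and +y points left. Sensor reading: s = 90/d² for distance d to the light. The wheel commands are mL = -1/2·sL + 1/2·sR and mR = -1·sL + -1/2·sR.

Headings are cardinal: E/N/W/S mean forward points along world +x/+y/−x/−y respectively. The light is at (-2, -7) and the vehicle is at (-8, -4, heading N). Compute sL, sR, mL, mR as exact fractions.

18/17 90/61 216/1037 -1863/1037

left sensor world pos  = (-9, -1); dL² = 85
right sensor world pos = (-7, -1); dR² = 61
sL = 90/85 = 18/17
sR = 90/61 = 90/61
mL = -1/2·sL + 1/2·sR = 216/1037
mR = -1·sL + -1/2·sR = -1863/1037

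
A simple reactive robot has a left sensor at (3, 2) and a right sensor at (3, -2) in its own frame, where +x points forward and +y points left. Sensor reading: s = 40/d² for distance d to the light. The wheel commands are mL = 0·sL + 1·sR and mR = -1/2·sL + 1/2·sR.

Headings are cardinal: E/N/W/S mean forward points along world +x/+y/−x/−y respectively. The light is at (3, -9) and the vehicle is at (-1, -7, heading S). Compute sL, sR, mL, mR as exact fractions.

8 40/37 40/37 -128/37

left sensor world pos  = (1, -10); dL² = 5
right sensor world pos = (-3, -10); dR² = 37
sL = 40/5 = 8
sR = 40/37 = 40/37
mL = 0·sL + 1·sR = 40/37
mR = -1/2·sL + 1/2·sR = -128/37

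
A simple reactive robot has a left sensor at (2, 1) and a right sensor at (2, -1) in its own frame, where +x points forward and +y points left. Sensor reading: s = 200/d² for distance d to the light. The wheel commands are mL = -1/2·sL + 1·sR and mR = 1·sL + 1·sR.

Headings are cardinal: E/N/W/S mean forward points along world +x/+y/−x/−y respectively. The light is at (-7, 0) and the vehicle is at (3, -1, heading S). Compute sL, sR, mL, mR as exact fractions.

20/13 20/9 170/117 440/117

left sensor world pos  = (4, -3); dL² = 130
right sensor world pos = (2, -3); dR² = 90
sL = 200/130 = 20/13
sR = 200/90 = 20/9
mL = -1/2·sL + 1·sR = 170/117
mR = 1·sL + 1·sR = 440/117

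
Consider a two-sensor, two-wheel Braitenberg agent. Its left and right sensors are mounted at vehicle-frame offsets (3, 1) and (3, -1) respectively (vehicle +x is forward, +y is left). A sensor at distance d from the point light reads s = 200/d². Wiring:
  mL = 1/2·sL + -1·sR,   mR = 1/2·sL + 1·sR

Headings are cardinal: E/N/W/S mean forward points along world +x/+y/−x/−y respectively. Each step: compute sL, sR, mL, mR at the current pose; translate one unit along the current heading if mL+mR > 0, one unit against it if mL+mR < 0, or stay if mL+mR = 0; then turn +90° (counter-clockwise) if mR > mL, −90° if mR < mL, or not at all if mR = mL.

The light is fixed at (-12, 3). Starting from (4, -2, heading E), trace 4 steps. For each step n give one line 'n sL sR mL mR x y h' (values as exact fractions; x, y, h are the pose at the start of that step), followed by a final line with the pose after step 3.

n=0: pose=(4,-2,E); sL=200/377, sR=200/397; mL=-35700/149669, mR=115100/149669; mL+mR=200/377 → advance +1; mR−mL=400/397 → turn +1·90°
n=1: pose=(5,-2,N); sL=10/13, sR=25/41; mL=-120/533, mR=530/533; mL+mR=10/13 → advance +1; mR−mL=50/41 → turn +1·90°
n=2: pose=(5,-1,W); sL=200/221, sR=40/41; mL=-4740/9061, mR=12940/9061; mL+mR=200/221 → advance +1; mR−mL=80/41 → turn +1·90°
n=3: pose=(4,-1,S); sL=100/169, sR=100/137; mL=-10050/23153, mR=23750/23153; mL+mR=100/169 → advance +1; mR−mL=200/137 → turn +1·90°

0 200/377 200/397 -35700/149669 115100/149669 4 -2 E
1 10/13 25/41 -120/533 530/533 5 -2 N
2 200/221 40/41 -4740/9061 12940/9061 5 -1 W
3 100/169 100/137 -10050/23153 23750/23153 4 -1 S
final 4 -2 E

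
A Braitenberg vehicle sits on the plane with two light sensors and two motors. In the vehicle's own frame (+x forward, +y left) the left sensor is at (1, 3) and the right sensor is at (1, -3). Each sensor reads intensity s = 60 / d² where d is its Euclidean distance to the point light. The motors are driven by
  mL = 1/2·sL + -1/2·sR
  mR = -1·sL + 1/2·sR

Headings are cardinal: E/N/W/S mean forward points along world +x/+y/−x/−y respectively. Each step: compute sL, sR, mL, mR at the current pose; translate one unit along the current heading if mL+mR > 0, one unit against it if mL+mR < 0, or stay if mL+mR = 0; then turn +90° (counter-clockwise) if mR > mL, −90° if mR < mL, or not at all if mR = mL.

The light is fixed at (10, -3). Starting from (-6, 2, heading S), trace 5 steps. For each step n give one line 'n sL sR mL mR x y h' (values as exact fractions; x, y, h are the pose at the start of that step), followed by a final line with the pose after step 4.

n=0: pose=(-6,2,S); sL=12/37, sR=60/377; mL=1152/13949, mR=-3414/13949; mL+mR=-6/37 → advance -1; mR−mL=-4566/13949 → turn -1·90°
n=1: pose=(-6,3,W); sL=30/149, sR=6/37; mL=108/5513, mR=-663/5513; mL+mR=-15/149 → advance -1; mR−mL=-771/5513 → turn -1·90°
n=2: pose=(-5,3,N); sL=60/373, sR=60/193; mL=-5400/71989, mR=-390/71989; mL+mR=-30/373 → advance -1; mR−mL=5010/71989 → turn +1·90°
n=3: pose=(-5,2,W); sL=3/13, sR=3/16; mL=9/416, mR=-57/416; mL+mR=-3/26 → advance -1; mR−mL=-33/208 → turn -1·90°
n=4: pose=(-4,2,N); sL=12/65, sR=60/157; mL=-1008/10205, mR=66/10205; mL+mR=-6/65 → advance -1; mR−mL=1074/10205 → turn +1·90°

0 12/37 60/377 1152/13949 -3414/13949 -6 2 S
1 30/149 6/37 108/5513 -663/5513 -6 3 W
2 60/373 60/193 -5400/71989 -390/71989 -5 3 N
3 3/13 3/16 9/416 -57/416 -5 2 W
4 12/65 60/157 -1008/10205 66/10205 -4 2 N
final -4 1 W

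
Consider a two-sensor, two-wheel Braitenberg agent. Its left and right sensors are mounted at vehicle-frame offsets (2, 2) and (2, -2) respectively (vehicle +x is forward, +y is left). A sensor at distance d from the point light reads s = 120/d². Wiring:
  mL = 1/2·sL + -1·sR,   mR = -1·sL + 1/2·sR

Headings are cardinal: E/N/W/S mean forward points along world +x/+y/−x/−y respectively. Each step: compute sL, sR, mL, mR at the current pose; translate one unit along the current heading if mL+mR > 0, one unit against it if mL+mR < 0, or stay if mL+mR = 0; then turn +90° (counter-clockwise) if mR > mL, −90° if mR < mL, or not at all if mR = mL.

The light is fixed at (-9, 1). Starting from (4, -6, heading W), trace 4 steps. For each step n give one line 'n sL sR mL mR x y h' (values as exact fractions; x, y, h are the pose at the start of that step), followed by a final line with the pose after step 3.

n=0: pose=(4,-6,W); sL=60/101, sR=60/73; mL=-3870/7373, mR=-1350/7373; mL+mR=-5220/7373 → advance -1; mR−mL=2520/7373 → turn +1·90°
n=1: pose=(5,-6,S); sL=120/337, sR=8/15; mL=-1796/5055, mR=-452/5055; mL+mR=-2248/5055 → advance -1; mR−mL=448/1685 → turn +1·90°
n=2: pose=(5,-5,E); sL=15/34, sR=3/8; mL=-21/136, mR=-69/272; mL+mR=-111/272 → advance -1; mR−mL=-27/272 → turn -1·90°
n=3: pose=(4,-5,S); sL=120/289, sR=24/37; mL=-4716/10693, mR=-972/10693; mL+mR=-5688/10693 → advance -1; mR−mL=3744/10693 → turn +1·90°

0 60/101 60/73 -3870/7373 -1350/7373 4 -6 W
1 120/337 8/15 -1796/5055 -452/5055 5 -6 S
2 15/34 3/8 -21/136 -69/272 5 -5 E
3 120/289 24/37 -4716/10693 -972/10693 4 -5 S
final 4 -4 E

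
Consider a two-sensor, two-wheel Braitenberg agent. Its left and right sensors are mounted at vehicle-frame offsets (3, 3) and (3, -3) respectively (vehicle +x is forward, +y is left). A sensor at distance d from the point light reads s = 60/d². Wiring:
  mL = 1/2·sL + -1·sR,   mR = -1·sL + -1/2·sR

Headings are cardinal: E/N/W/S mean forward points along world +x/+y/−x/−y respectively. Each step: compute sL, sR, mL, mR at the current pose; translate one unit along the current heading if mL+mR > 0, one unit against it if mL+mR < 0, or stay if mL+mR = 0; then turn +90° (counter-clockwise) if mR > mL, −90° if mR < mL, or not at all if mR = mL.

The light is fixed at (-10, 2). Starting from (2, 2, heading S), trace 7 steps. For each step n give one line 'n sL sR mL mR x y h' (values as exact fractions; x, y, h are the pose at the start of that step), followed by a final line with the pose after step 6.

n=0: pose=(2,2,S); sL=10/39, sR=2/3; mL=-7/13, mR=-23/39; mL+mR=-44/39 → advance -1; mR−mL=-2/39 → turn -1·90°
n=1: pose=(2,3,W); sL=12/17, sR=60/97; mL=-438/1649, mR=-1674/1649; mL+mR=-2112/1649 → advance -1; mR−mL=-1236/1649 → turn -1·90°
n=2: pose=(3,3,N); sL=15/29, sR=15/68; mL=75/1972, mR=-2475/3944; mL+mR=-2325/3944 → advance -1; mR−mL=-2625/3944 → turn -1·90°
n=3: pose=(3,2,E); sL=12/53, sR=12/53; mL=-6/53, mR=-18/53; mL+mR=-24/53 → advance -1; mR−mL=-12/53 → turn -1·90°
n=4: pose=(2,2,S); sL=10/39, sR=2/3; mL=-7/13, mR=-23/39; mL+mR=-44/39 → advance -1; mR−mL=-2/39 → turn -1·90°
n=5: pose=(2,3,W); sL=12/17, sR=60/97; mL=-438/1649, mR=-1674/1649; mL+mR=-2112/1649 → advance -1; mR−mL=-1236/1649 → turn -1·90°
n=6: pose=(3,3,N); sL=15/29, sR=15/68; mL=75/1972, mR=-2475/3944; mL+mR=-2325/3944 → advance -1; mR−mL=-2625/3944 → turn -1·90°

0 10/39 2/3 -7/13 -23/39 2 2 S
1 12/17 60/97 -438/1649 -1674/1649 2 3 W
2 15/29 15/68 75/1972 -2475/3944 3 3 N
3 12/53 12/53 -6/53 -18/53 3 2 E
4 10/39 2/3 -7/13 -23/39 2 2 S
5 12/17 60/97 -438/1649 -1674/1649 2 3 W
6 15/29 15/68 75/1972 -2475/3944 3 3 N
final 3 2 E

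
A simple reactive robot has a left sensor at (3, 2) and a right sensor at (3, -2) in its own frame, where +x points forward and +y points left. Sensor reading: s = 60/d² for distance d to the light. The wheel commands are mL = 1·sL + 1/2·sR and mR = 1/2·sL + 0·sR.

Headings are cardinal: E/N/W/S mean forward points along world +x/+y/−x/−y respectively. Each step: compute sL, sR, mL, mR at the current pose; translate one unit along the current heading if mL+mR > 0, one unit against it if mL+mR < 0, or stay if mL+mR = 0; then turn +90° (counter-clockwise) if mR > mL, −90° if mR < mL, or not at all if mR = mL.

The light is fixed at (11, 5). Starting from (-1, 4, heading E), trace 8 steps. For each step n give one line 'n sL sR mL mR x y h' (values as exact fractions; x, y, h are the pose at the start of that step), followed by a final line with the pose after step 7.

0 30/41 2/3 131/123 15/41 -1 4 E
1 60/97 12/37 2802/3589 30/97 0 4 S
2 15/53 15/49 2265/5194 15/106 0 3 W
3 60/197 60/101 11970/19897 30/197 -1 3 N
4 30/41 2/3 131/123 15/41 -1 4 E
5 60/97 12/37 2802/3589 30/97 0 4 S
6 15/53 15/49 2265/5194 15/106 0 3 W
7 60/197 60/101 11970/19897 30/197 -1 3 N
final -1 4 E

n=0: pose=(-1,4,E); sL=30/41, sR=2/3; mL=131/123, mR=15/41; mL+mR=176/123 → advance +1; mR−mL=-86/123 → turn -1·90°
n=1: pose=(0,4,S); sL=60/97, sR=12/37; mL=2802/3589, mR=30/97; mL+mR=3912/3589 → advance +1; mR−mL=-1692/3589 → turn -1·90°
n=2: pose=(0,3,W); sL=15/53, sR=15/49; mL=2265/5194, mR=15/106; mL+mR=1500/2597 → advance +1; mR−mL=-765/2597 → turn -1·90°
n=3: pose=(-1,3,N); sL=60/197, sR=60/101; mL=11970/19897, mR=30/197; mL+mR=15000/19897 → advance +1; mR−mL=-8940/19897 → turn -1·90°
n=4: pose=(-1,4,E); sL=30/41, sR=2/3; mL=131/123, mR=15/41; mL+mR=176/123 → advance +1; mR−mL=-86/123 → turn -1·90°
n=5: pose=(0,4,S); sL=60/97, sR=12/37; mL=2802/3589, mR=30/97; mL+mR=3912/3589 → advance +1; mR−mL=-1692/3589 → turn -1·90°
n=6: pose=(0,3,W); sL=15/53, sR=15/49; mL=2265/5194, mR=15/106; mL+mR=1500/2597 → advance +1; mR−mL=-765/2597 → turn -1·90°
n=7: pose=(-1,3,N); sL=60/197, sR=60/101; mL=11970/19897, mR=30/197; mL+mR=15000/19897 → advance +1; mR−mL=-8940/19897 → turn -1·90°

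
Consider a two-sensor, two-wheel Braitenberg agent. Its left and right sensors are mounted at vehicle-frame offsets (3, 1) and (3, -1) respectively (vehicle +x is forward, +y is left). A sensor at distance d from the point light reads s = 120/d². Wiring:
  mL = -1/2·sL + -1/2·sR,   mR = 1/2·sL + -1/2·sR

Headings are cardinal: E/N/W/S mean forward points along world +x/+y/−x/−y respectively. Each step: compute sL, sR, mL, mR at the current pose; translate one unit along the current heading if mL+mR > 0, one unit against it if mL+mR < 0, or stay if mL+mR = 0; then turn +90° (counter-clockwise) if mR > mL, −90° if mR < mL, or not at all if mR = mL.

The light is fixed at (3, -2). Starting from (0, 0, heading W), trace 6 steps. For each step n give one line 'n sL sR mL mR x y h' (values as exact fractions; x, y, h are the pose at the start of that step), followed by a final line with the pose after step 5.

n=0: pose=(0,0,W); sL=120/37, sR=8/3; mL=-328/111, mR=32/111; mL+mR=-8/3 → advance -1; mR−mL=120/37 → turn +1·90°
n=1: pose=(1,0,S); sL=60, sR=12; mL=-36, mR=24; mL+mR=-12 → advance -1; mR−mL=60 → turn +1·90°
n=2: pose=(1,1,E); sL=120/17, sR=24; mL=-264/17, mR=-144/17; mL+mR=-24 → advance -1; mR−mL=120/17 → turn +1·90°
n=3: pose=(0,1,N); sL=30/13, sR=3; mL=-69/26, mR=-9/26; mL+mR=-3 → advance -1; mR−mL=30/13 → turn +1·90°
n=4: pose=(0,0,W); sL=120/37, sR=8/3; mL=-328/111, mR=32/111; mL+mR=-8/3 → advance -1; mR−mL=120/37 → turn +1·90°
n=5: pose=(1,0,S); sL=60, sR=12; mL=-36, mR=24; mL+mR=-12 → advance -1; mR−mL=60 → turn +1·90°

0 120/37 8/3 -328/111 32/111 0 0 W
1 60 12 -36 24 1 0 S
2 120/17 24 -264/17 -144/17 1 1 E
3 30/13 3 -69/26 -9/26 0 1 N
4 120/37 8/3 -328/111 32/111 0 0 W
5 60 12 -36 24 1 0 S
final 1 1 E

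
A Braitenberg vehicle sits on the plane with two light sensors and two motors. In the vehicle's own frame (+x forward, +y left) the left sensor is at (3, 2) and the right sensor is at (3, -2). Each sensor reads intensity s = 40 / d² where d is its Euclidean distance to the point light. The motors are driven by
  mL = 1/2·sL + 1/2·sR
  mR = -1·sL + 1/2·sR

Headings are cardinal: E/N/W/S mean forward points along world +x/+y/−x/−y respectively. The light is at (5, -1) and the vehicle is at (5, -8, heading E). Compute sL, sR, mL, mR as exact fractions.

left sensor world pos  = (8, -6); dL² = 34
right sensor world pos = (8, -10); dR² = 90
sL = 40/34 = 20/17
sR = 40/90 = 4/9
mL = 1/2·sL + 1/2·sR = 124/153
mR = -1·sL + 1/2·sR = -146/153

20/17 4/9 124/153 -146/153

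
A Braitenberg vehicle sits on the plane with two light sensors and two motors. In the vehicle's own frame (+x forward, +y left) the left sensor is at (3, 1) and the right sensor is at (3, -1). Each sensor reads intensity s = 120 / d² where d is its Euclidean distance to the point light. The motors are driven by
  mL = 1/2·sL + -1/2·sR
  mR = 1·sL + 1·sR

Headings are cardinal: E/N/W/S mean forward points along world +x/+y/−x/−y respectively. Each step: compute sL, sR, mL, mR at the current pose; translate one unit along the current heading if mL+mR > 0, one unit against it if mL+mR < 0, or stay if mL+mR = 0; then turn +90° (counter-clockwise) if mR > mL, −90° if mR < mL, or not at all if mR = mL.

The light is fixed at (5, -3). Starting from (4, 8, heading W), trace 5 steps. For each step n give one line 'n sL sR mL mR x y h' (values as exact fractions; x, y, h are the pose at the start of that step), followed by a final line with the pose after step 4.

n=0: pose=(4,8,W); sL=30/29, sR=3/4; mL=33/232, mR=207/116; mL+mR=447/232 → advance +1; mR−mL=381/232 → turn +1·90°
n=1: pose=(3,8,S); sL=24/13, sR=120/73; mL=96/949, mR=3312/949; mL+mR=3408/949 → advance +1; mR−mL=3216/949 → turn +1·90°
n=2: pose=(3,7,E); sL=60/61, sR=60/41; mL=-600/2501, mR=6120/2501; mL+mR=5520/2501 → advance +1; mR−mL=6720/2501 → turn +1·90°
n=3: pose=(4,7,N); sL=120/173, sR=120/169; mL=-240/29237, mR=41040/29237; mL+mR=40800/29237 → advance +1; mR−mL=41280/29237 → turn +1·90°
n=4: pose=(4,8,W); sL=30/29, sR=3/4; mL=33/232, mR=207/116; mL+mR=447/232 → advance +1; mR−mL=381/232 → turn +1·90°

0 30/29 3/4 33/232 207/116 4 8 W
1 24/13 120/73 96/949 3312/949 3 8 S
2 60/61 60/41 -600/2501 6120/2501 3 7 E
3 120/173 120/169 -240/29237 41040/29237 4 7 N
4 30/29 3/4 33/232 207/116 4 8 W
final 3 8 S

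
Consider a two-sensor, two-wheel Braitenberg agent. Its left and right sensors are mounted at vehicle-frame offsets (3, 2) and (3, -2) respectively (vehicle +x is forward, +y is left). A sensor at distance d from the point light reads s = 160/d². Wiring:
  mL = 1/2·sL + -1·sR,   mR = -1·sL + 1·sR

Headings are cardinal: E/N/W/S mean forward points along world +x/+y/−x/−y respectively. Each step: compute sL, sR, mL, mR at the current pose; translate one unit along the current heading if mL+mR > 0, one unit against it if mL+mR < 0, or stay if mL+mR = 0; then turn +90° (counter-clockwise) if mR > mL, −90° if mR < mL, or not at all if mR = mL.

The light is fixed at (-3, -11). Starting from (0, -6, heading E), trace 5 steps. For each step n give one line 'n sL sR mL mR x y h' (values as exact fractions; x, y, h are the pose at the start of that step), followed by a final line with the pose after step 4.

n=0: pose=(0,-6,E); sL=32/17, sR=32/9; mL=-400/153, mR=256/153; mL+mR=-16/17 → advance -1; mR−mL=656/153 → turn +1·90°
n=1: pose=(-1,-6,N); sL=5/2, sR=2; mL=-3/4, mR=-1/2; mL+mR=-5/4 → advance -1; mR−mL=1/4 → turn +1·90°
n=2: pose=(-1,-7,W); sL=32, sR=160/37; mL=432/37, mR=-1024/37; mL+mR=-16 → advance -1; mR−mL=-1456/37 → turn -1·90°
n=3: pose=(0,-7,N); sL=16/5, sR=80/37; mL=-104/185, mR=-192/185; mL+mR=-8/5 → advance -1; mR−mL=-88/185 → turn -1·90°
n=4: pose=(0,-8,E); sL=160/61, sR=160/37; mL=-6800/2257, mR=3840/2257; mL+mR=-80/61 → advance -1; mR−mL=10640/2257 → turn +1·90°

0 32/17 32/9 -400/153 256/153 0 -6 E
1 5/2 2 -3/4 -1/2 -1 -6 N
2 32 160/37 432/37 -1024/37 -1 -7 W
3 16/5 80/37 -104/185 -192/185 0 -7 N
4 160/61 160/37 -6800/2257 3840/2257 0 -8 E
final -1 -8 N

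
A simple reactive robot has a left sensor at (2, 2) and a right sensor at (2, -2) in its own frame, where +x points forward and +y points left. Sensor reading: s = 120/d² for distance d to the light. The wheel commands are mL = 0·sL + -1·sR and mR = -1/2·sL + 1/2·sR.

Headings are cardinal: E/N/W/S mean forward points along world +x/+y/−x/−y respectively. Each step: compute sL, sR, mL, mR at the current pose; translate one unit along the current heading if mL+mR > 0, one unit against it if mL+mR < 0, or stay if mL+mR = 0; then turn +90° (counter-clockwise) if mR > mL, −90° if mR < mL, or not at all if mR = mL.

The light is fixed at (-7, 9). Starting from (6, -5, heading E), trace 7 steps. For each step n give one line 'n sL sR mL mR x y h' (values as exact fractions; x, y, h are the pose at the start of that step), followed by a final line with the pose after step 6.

0 40/123 120/481 -120/481 -2240/59163 6 -5 E
1 30/61 6/17 -6/17 -72/1037 5 -5 N
2 120/389 120/269 -120/269 7200/104641 5 -6 W
3 60/257 12/41 -12/41 312/10537 6 -6 S
4 40/123 120/481 -120/481 -2240/59163 6 -5 E
5 30/61 6/17 -6/17 -72/1037 5 -5 N
6 120/389 120/269 -120/269 7200/104641 5 -6 W
final 6 -6 S

n=0: pose=(6,-5,E); sL=40/123, sR=120/481; mL=-120/481, mR=-2240/59163; mL+mR=-17000/59163 → advance -1; mR−mL=12520/59163 → turn +1·90°
n=1: pose=(5,-5,N); sL=30/61, sR=6/17; mL=-6/17, mR=-72/1037; mL+mR=-438/1037 → advance -1; mR−mL=294/1037 → turn +1·90°
n=2: pose=(5,-6,W); sL=120/389, sR=120/269; mL=-120/269, mR=7200/104641; mL+mR=-39480/104641 → advance -1; mR−mL=53880/104641 → turn +1·90°
n=3: pose=(6,-6,S); sL=60/257, sR=12/41; mL=-12/41, mR=312/10537; mL+mR=-2772/10537 → advance -1; mR−mL=3396/10537 → turn +1·90°
n=4: pose=(6,-5,E); sL=40/123, sR=120/481; mL=-120/481, mR=-2240/59163; mL+mR=-17000/59163 → advance -1; mR−mL=12520/59163 → turn +1·90°
n=5: pose=(5,-5,N); sL=30/61, sR=6/17; mL=-6/17, mR=-72/1037; mL+mR=-438/1037 → advance -1; mR−mL=294/1037 → turn +1·90°
n=6: pose=(5,-6,W); sL=120/389, sR=120/269; mL=-120/269, mR=7200/104641; mL+mR=-39480/104641 → advance -1; mR−mL=53880/104641 → turn +1·90°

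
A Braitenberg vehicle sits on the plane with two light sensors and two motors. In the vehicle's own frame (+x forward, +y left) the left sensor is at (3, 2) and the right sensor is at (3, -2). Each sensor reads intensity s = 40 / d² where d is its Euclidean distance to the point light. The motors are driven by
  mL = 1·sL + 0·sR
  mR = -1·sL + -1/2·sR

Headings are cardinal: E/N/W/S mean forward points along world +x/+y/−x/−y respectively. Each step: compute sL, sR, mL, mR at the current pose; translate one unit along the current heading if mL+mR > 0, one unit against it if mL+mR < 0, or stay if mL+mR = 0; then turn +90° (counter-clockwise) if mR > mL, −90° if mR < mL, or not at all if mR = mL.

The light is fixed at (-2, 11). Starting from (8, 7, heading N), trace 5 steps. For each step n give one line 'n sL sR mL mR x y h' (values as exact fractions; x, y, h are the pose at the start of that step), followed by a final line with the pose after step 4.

0 8/13 8/29 8/13 -284/377 8 7 N
1 20/89 20/109 20/89 -3070/9701 8 6 E
2 8/37 40/113 8/37 -1644/4181 7 6 S
3 5/9 1 5/9 -19/18 7 7 W
4 8/13 8/29 8/13 -284/377 8 7 N
final 8 6 E

n=0: pose=(8,7,N); sL=8/13, sR=8/29; mL=8/13, mR=-284/377; mL+mR=-4/29 → advance -1; mR−mL=-516/377 → turn -1·90°
n=1: pose=(8,6,E); sL=20/89, sR=20/109; mL=20/89, mR=-3070/9701; mL+mR=-10/109 → advance -1; mR−mL=-5250/9701 → turn -1·90°
n=2: pose=(7,6,S); sL=8/37, sR=40/113; mL=8/37, mR=-1644/4181; mL+mR=-20/113 → advance -1; mR−mL=-2548/4181 → turn -1·90°
n=3: pose=(7,7,W); sL=5/9, sR=1; mL=5/9, mR=-19/18; mL+mR=-1/2 → advance -1; mR−mL=-29/18 → turn -1·90°
n=4: pose=(8,7,N); sL=8/13, sR=8/29; mL=8/13, mR=-284/377; mL+mR=-4/29 → advance -1; mR−mL=-516/377 → turn -1·90°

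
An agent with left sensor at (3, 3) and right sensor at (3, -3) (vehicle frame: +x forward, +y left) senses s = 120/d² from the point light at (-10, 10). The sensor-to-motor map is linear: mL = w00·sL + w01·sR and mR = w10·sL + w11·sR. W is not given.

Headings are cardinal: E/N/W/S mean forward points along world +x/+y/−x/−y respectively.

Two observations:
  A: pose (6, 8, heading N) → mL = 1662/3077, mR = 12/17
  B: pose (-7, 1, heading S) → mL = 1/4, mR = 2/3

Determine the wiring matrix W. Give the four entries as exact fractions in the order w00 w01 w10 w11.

obs A: pose=(6,8,N) → sL=12/17, sR=60/181, mL=1662/3077, mR=12/17
obs B: pose=(-7,1,S) → sL=2/3, sR=5/6, mL=1/4, mR=2/3
sensor matrix S = [[12/17, 60/181], [2/3, 5/6]]; det S = 1130/3077
solve [mL_A; mL_B] = S·[w00; w01] and [mR_A; mR_B] = S·[w10; w11]:
  w00 = 1, w01 = -1/2, w10 = 1, w11 = 0

1 -1/2 1 0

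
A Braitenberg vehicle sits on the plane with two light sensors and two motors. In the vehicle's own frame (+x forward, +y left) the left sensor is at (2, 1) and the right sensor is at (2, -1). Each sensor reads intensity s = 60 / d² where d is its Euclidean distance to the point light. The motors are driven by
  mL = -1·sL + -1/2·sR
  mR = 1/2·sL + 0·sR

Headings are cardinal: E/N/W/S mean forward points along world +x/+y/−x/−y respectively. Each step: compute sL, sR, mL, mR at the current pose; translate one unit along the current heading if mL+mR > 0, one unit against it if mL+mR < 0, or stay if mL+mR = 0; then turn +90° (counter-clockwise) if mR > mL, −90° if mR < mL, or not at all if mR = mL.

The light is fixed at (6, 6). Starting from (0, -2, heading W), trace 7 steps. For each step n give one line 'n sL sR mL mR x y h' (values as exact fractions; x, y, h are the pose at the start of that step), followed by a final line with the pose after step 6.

n=0: pose=(0,-2,W); sL=12/29, sR=60/113; mL=-2226/3277, mR=6/29; mL+mR=-1548/3277 → advance -1; mR−mL=2904/3277 → turn +1·90°
n=1: pose=(1,-2,S); sL=15/29, sR=15/34; mL=-1455/1972, mR=15/58; mL+mR=-945/1972 → advance -1; mR−mL=1965/1972 → turn +1·90°
n=2: pose=(1,-1,E); sL=4/3, sR=60/73; mL=-382/219, mR=2/3; mL+mR=-236/219 → advance -1; mR−mL=176/73 → turn +1·90°
n=3: pose=(0,-1,N); sL=30/37, sR=6/5; mL=-261/185, mR=15/37; mL+mR=-186/185 → advance -1; mR−mL=336/185 → turn +1·90°
n=4: pose=(0,-2,W); sL=12/29, sR=60/113; mL=-2226/3277, mR=6/29; mL+mR=-1548/3277 → advance -1; mR−mL=2904/3277 → turn +1·90°
n=5: pose=(1,-2,S); sL=15/29, sR=15/34; mL=-1455/1972, mR=15/58; mL+mR=-945/1972 → advance -1; mR−mL=1965/1972 → turn +1·90°
n=6: pose=(1,-1,E); sL=4/3, sR=60/73; mL=-382/219, mR=2/3; mL+mR=-236/219 → advance -1; mR−mL=176/73 → turn +1·90°

0 12/29 60/113 -2226/3277 6/29 0 -2 W
1 15/29 15/34 -1455/1972 15/58 1 -2 S
2 4/3 60/73 -382/219 2/3 1 -1 E
3 30/37 6/5 -261/185 15/37 0 -1 N
4 12/29 60/113 -2226/3277 6/29 0 -2 W
5 15/29 15/34 -1455/1972 15/58 1 -2 S
6 4/3 60/73 -382/219 2/3 1 -1 E
final 0 -1 N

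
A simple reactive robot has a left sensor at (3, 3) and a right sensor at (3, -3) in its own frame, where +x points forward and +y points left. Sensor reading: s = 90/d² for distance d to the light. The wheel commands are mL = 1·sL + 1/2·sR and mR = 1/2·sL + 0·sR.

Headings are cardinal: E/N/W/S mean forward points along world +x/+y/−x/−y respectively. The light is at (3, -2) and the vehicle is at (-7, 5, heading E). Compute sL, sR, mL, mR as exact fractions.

left sensor world pos  = (-4, 8); dL² = 149
right sensor world pos = (-4, 2); dR² = 65
sL = 90/149 = 90/149
sR = 90/65 = 18/13
mL = 1·sL + 1/2·sR = 2511/1937
mR = 1/2·sL + 0·sR = 45/149

90/149 18/13 2511/1937 45/149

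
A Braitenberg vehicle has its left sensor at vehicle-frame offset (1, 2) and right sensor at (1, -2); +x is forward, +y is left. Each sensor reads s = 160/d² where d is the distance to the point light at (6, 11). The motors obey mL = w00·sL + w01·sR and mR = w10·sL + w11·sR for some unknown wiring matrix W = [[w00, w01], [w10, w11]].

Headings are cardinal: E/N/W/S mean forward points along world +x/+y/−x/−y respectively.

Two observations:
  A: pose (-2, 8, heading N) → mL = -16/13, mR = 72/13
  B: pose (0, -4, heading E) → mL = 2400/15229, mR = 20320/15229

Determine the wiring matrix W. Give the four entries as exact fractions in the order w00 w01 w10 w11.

obs A: pose=(-2,8,N) → sL=20/13, sR=4, mL=-16/13, mR=72/13
obs B: pose=(0,-4,E) → sL=80/97, sR=80/157, mL=2400/15229, mR=20320/15229
sensor matrix S = [[20/13, 4], [80/97, 80/157]]; det S = -497920/197977
solve [mL_A; mL_B] = S·[w00; w01] and [mR_A; mR_B] = S·[w10; w11]:
  w00 = 1/2, w01 = -1/2, w10 = 1, w11 = 1

1/2 -1/2 1 1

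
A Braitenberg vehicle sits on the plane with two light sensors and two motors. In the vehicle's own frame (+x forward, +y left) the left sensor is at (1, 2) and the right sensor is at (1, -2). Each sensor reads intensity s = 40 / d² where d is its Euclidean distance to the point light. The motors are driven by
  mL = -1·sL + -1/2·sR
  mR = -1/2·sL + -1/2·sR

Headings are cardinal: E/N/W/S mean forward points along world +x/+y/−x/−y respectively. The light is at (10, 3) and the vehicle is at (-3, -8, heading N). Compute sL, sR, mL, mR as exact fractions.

left sensor world pos  = (-5, -7); dL² = 325
right sensor world pos = (-1, -7); dR² = 221
sL = 40/325 = 8/65
sR = 40/221 = 40/221
mL = -1·sL + -1/2·sR = -236/1105
mR = -1/2·sL + -1/2·sR = -168/1105

8/65 40/221 -236/1105 -168/1105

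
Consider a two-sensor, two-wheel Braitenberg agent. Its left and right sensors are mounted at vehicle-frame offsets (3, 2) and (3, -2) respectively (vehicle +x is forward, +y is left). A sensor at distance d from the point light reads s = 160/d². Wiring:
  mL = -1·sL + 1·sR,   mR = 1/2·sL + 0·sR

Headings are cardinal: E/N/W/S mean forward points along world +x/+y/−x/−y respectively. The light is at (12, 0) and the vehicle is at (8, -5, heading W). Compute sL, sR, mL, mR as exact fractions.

80/49 80/29 1600/1421 40/49

left sensor world pos  = (5, -7); dL² = 98
right sensor world pos = (5, -3); dR² = 58
sL = 160/98 = 80/49
sR = 160/58 = 80/29
mL = -1·sL + 1·sR = 1600/1421
mR = 1/2·sL + 0·sR = 40/49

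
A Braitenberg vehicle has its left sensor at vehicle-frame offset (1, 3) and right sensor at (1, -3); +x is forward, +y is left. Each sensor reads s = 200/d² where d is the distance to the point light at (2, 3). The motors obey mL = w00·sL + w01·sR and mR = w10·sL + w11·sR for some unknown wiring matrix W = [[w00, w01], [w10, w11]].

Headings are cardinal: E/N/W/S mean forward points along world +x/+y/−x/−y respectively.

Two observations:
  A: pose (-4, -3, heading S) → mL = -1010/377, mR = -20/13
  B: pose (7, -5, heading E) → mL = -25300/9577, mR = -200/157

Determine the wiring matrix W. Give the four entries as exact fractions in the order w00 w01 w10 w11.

-1 1/2 0 -1

obs A: pose=(-4,-3,S) → sL=100/29, sR=20/13, mL=-1010/377, mR=-20/13
obs B: pose=(7,-5,E) → sL=200/61, sR=200/157, mL=-25300/9577, mR=-200/157
sensor matrix S = [[100/29, 20/13], [200/61, 200/157]]; det S = -2352000/3610529
solve [mL_A; mL_B] = S·[w00; w01] and [mR_A; mR_B] = S·[w10; w11]:
  w00 = -1, w01 = 1/2, w10 = 0, w11 = -1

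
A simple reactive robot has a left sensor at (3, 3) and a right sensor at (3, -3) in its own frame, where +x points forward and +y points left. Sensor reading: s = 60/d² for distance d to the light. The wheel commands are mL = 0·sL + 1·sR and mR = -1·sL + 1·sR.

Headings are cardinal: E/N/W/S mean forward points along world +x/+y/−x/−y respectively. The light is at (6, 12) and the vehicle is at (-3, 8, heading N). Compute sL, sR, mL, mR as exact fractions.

left sensor world pos  = (-6, 11); dL² = 145
right sensor world pos = (0, 11); dR² = 37
sL = 60/145 = 12/29
sR = 60/37 = 60/37
mL = 0·sL + 1·sR = 60/37
mR = -1·sL + 1·sR = 1296/1073

12/29 60/37 60/37 1296/1073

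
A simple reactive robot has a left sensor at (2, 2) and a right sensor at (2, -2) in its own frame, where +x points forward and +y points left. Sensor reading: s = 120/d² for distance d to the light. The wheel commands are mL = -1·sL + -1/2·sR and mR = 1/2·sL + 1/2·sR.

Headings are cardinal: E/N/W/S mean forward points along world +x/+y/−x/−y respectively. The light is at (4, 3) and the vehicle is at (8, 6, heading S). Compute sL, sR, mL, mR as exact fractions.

left sensor world pos  = (10, 4); dL² = 37
right sensor world pos = (6, 4); dR² = 5
sL = 120/37 = 120/37
sR = 120/5 = 24
mL = -1·sL + -1/2·sR = -564/37
mR = 1/2·sL + 1/2·sR = 504/37

120/37 24 -564/37 504/37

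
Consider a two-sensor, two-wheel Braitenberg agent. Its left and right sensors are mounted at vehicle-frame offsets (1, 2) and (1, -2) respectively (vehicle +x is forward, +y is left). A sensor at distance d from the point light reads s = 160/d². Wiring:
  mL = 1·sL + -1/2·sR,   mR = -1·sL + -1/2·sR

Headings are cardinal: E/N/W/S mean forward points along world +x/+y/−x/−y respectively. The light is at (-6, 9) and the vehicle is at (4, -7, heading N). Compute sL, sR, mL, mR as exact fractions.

160/289 160/369 35920/106641 -82160/106641

left sensor world pos  = (2, -6); dL² = 289
right sensor world pos = (6, -6); dR² = 369
sL = 160/289 = 160/289
sR = 160/369 = 160/369
mL = 1·sL + -1/2·sR = 35920/106641
mR = -1·sL + -1/2·sR = -82160/106641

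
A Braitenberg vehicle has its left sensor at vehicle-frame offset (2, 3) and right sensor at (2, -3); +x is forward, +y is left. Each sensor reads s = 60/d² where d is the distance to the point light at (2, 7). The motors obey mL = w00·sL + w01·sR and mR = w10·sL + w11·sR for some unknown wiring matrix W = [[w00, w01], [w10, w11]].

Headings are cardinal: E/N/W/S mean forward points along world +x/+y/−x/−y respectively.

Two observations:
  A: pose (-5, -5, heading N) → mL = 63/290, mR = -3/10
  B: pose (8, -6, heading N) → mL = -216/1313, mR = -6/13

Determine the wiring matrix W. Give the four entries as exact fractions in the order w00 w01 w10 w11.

obs A: pose=(-5,-5,N) → sL=3/10, sR=15/29, mL=63/290, mR=-3/10
obs B: pose=(8,-6,N) → sL=6/13, sR=30/101, mL=-216/1313, mR=-6/13
sensor matrix S = [[3/10, 15/29], [6/13, 30/101]]; det S = -5697/38077
solve [mL_A; mL_B] = S·[w00; w01] and [mR_A; mR_B] = S·[w10; w11]:
  w00 = -1, w01 = 1, w10 = -1, w11 = 0

-1 1 -1 0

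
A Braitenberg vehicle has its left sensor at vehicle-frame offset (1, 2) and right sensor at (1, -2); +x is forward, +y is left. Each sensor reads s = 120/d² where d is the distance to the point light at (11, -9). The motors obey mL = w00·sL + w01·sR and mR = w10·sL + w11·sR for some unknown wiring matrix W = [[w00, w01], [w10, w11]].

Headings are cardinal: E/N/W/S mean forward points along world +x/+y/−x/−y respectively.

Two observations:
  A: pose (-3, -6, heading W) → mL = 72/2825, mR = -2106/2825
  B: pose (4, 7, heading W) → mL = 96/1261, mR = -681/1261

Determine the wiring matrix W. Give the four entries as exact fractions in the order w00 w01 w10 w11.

obs A: pose=(-3,-6,W) → sL=60/113, sR=12/25, mL=72/2825, mR=-2106/2825
obs B: pose=(4,7,W) → sL=6/13, sR=30/97, mL=96/1261, mR=-681/1261
sensor matrix S = [[60/113, 12/25], [6/13, 30/97]]; det S = -204192/3562325
solve [mL_A; mL_B] = S·[w00; w01] and [mR_A; mR_B] = S·[w10; w11]:
  w00 = 1/2, w01 = -1/2, w10 = -1/2, w11 = -1

1/2 -1/2 -1/2 -1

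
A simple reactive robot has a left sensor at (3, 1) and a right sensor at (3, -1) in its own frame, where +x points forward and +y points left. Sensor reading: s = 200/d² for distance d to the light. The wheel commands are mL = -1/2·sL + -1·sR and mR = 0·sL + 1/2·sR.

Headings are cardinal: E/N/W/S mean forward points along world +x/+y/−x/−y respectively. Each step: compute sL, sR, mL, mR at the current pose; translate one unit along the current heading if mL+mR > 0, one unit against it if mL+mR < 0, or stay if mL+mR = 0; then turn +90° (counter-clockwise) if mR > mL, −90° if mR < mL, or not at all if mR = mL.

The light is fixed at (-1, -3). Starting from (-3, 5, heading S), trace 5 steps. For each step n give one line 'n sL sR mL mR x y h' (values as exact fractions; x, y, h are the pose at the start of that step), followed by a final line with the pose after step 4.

n=0: pose=(-3,5,S); sL=100/13, sR=100/17; mL=-2150/221, mR=50/17; mL+mR=-1500/221 → advance -1; mR−mL=2800/221 → turn +1·90°
n=1: pose=(-3,6,E); sL=200/101, sR=40/13; mL=-5340/1313, mR=20/13; mL+mR=-3320/1313 → advance -1; mR−mL=7360/1313 → turn +1·90°
n=2: pose=(-4,6,N); sL=5/4, sR=50/37; mL=-585/296, mR=25/37; mL+mR=-385/296 → advance -1; mR−mL=785/296 → turn +1·90°
n=3: pose=(-4,5,W); sL=40/17, sR=200/117; mL=-5740/1989, mR=100/117; mL+mR=-4040/1989 → advance -1; mR−mL=2480/663 → turn +1·90°
n=4: pose=(-3,5,S); sL=100/13, sR=100/17; mL=-2150/221, mR=50/17; mL+mR=-1500/221 → advance -1; mR−mL=2800/221 → turn +1·90°

0 100/13 100/17 -2150/221 50/17 -3 5 S
1 200/101 40/13 -5340/1313 20/13 -3 6 E
2 5/4 50/37 -585/296 25/37 -4 6 N
3 40/17 200/117 -5740/1989 100/117 -4 5 W
4 100/13 100/17 -2150/221 50/17 -3 5 S
final -3 6 E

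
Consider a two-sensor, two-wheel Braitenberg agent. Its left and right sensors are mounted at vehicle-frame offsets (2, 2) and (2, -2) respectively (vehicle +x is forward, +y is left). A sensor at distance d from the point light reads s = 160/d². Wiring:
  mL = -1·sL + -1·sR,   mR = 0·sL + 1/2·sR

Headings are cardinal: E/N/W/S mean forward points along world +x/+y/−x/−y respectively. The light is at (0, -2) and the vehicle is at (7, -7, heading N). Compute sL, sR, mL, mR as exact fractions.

left sensor world pos  = (5, -5); dL² = 34
right sensor world pos = (9, -5); dR² = 90
sL = 160/34 = 80/17
sR = 160/90 = 16/9
mL = -1·sL + -1·sR = -992/153
mR = 0·sL + 1/2·sR = 8/9

80/17 16/9 -992/153 8/9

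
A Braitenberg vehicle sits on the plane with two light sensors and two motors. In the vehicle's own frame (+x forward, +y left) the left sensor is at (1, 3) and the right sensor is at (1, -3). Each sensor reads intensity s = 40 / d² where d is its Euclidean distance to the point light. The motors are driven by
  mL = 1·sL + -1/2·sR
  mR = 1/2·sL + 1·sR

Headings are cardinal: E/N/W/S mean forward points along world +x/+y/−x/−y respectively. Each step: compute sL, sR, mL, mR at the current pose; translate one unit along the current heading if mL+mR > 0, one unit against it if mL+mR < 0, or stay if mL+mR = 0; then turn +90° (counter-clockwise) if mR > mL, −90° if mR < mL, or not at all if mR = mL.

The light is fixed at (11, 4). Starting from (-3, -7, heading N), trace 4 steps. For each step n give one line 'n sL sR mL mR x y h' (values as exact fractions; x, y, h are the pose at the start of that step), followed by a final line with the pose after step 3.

n=0: pose=(-3,-7,N); sL=40/389, sR=40/221; mL=1060/85969, mR=19980/85969; mL+mR=21040/85969 → advance +1; mR−mL=18920/85969 → turn +1·90°
n=1: pose=(-3,-6,W); sL=20/197, sR=20/137; mL=770/26989, mR=5310/26989; mL+mR=6080/26989 → advance +1; mR−mL=4540/26989 → turn +1·90°
n=2: pose=(-4,-6,S); sL=8/53, sR=8/89; mL=500/4717, mR=780/4717; mL+mR=1280/4717 → advance +1; mR−mL=280/4717 → turn +1·90°
n=3: pose=(-4,-7,E); sL=2/13, sR=5/49; mL=131/1274, mR=114/637; mL+mR=359/1274 → advance +1; mR−mL=97/1274 → turn +1·90°

0 40/389 40/221 1060/85969 19980/85969 -3 -7 N
1 20/197 20/137 770/26989 5310/26989 -3 -6 W
2 8/53 8/89 500/4717 780/4717 -4 -6 S
3 2/13 5/49 131/1274 114/637 -4 -7 E
final -3 -7 N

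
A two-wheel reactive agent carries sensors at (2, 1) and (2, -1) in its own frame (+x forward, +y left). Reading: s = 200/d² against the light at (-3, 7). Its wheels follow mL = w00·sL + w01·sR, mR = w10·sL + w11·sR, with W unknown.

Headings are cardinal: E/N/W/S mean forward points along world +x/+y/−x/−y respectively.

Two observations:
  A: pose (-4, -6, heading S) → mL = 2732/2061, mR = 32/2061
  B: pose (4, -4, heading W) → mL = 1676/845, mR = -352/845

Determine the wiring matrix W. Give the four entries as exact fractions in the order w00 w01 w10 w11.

obs A: pose=(-4,-6,S) → sL=8/9, sR=200/229, mL=2732/2061, mR=32/2061
obs B: pose=(4,-4,W) → sL=200/169, sR=8/5, mL=1676/845, mR=-352/845
sensor matrix S = [[8/9, 200/229], [200/169, 8/5]]; det S = 676864/1741545
solve [mL_A; mL_B] = S·[w00; w01] and [mR_A; mR_B] = S·[w10; w11]:
  w00 = 1, w01 = 1/2, w10 = 1, w11 = -1

1 1/2 1 -1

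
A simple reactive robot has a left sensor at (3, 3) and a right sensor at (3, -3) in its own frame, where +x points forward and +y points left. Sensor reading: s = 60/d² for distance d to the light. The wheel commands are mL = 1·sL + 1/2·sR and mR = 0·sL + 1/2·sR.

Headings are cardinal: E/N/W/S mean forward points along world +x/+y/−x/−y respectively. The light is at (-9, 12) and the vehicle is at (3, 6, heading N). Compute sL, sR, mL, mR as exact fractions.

2/3 10/39 31/39 5/39

left sensor world pos  = (0, 9); dL² = 90
right sensor world pos = (6, 9); dR² = 234
sL = 60/90 = 2/3
sR = 60/234 = 10/39
mL = 1·sL + 1/2·sR = 31/39
mR = 0·sL + 1/2·sR = 5/39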